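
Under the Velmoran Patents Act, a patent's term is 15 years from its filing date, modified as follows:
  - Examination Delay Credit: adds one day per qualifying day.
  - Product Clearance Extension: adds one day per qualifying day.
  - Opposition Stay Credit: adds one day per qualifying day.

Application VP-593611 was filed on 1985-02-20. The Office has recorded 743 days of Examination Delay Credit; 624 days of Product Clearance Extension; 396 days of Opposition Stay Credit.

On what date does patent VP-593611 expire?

2004-12-18

Base term: filing date + 15 years → 20 February 2000.
Examination Delay Credit: +743 days → 4 March 2002.
Product Clearance Extension: +624 days → 18 November 2003.
Opposition Stay Credit: +396 days → 18 December 2004.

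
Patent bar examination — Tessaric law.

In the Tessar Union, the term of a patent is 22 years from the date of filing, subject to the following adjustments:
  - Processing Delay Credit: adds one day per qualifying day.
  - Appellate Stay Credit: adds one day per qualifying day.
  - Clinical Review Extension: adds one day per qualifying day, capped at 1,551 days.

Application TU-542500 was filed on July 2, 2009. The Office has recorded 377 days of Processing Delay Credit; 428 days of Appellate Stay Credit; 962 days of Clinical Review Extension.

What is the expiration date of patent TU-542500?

2036-05-03

Base term: filing date + 22 years → 2 July 2031.
Processing Delay Credit: +377 days → 13 July 2032.
Appellate Stay Credit: +428 days → 14 September 2033.
Clinical Review Extension: 962 days (within the 1551-day cap) → +962 days → 3 May 2036.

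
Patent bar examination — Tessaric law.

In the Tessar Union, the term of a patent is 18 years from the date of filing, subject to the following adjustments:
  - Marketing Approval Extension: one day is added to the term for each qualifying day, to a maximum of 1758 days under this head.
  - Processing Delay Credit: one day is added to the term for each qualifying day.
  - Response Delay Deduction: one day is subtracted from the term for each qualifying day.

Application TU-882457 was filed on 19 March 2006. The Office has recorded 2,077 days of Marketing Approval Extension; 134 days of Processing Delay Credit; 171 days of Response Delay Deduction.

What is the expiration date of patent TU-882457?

Base term: filing date + 18 years → 19 March 2024.
Marketing Approval Extension: 2077 days claimed exceeds the 1758-day cap, so +1758 days → 10 January 2029.
Processing Delay Credit: +134 days → 24 May 2029.
Response Delay Deduction: −171 days → 4 December 2028.

2028-12-04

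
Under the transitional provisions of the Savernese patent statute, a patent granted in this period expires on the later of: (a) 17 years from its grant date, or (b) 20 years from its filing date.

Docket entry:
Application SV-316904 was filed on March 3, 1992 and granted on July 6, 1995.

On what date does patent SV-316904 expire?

(a) grant + 17 years → 6 July 2012.
(b) filing + 20 years → 3 March 2012.
Later of the two: 6 July 2012.

July 6, 2012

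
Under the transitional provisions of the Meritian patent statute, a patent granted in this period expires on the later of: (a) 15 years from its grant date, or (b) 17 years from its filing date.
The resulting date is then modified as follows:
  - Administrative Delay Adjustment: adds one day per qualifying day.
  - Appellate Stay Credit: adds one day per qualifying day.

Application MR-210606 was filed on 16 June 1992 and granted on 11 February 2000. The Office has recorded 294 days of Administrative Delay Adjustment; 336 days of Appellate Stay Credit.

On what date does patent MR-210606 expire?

November 2, 2016

(a) grant + 15 years → 11 February 2015.
(b) filing + 17 years → 16 June 2009.
Later of the two: 11 February 2015.
Administrative Delay Adjustment: +294 days → 2 December 2015.
Appellate Stay Credit: +336 days → 2 November 2016.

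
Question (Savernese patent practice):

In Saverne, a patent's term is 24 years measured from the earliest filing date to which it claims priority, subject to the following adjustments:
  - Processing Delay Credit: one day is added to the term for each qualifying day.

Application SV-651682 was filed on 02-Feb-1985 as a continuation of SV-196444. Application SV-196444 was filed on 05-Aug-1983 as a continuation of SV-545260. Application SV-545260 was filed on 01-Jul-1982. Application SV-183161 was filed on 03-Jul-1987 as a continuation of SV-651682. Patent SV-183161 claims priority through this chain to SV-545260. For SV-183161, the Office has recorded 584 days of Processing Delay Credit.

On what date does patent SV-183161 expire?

February 5, 2008

Earliest priority filing: 1 July 1982.
Base term: 1 July 1982 + 24 years → 1 July 2006.
Processing Delay Credit: +584 days → 5 February 2008.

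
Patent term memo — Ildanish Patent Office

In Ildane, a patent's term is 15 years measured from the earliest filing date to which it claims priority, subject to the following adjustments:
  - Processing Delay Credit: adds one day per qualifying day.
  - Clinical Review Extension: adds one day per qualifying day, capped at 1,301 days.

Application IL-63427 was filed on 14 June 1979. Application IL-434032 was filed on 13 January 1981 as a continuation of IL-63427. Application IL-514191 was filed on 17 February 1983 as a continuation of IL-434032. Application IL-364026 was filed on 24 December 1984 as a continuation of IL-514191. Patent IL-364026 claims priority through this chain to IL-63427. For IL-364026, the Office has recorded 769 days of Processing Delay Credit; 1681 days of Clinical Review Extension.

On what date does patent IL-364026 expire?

2000-02-13

Earliest priority filing: 14 June 1979.
Base term: 14 June 1979 + 15 years → 14 June 1994.
Processing Delay Credit: +769 days → 22 July 1996.
Clinical Review Extension: 1681 days claimed exceeds the 1301-day cap, so +1301 days → 13 February 2000.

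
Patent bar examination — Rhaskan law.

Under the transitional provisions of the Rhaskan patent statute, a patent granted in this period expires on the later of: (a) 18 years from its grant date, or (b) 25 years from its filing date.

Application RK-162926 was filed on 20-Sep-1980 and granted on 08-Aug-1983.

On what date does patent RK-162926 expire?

(a) grant + 18 years → 8 August 2001.
(b) filing + 25 years → 20 September 2005.
Later of the two: 20 September 2005.

September 20, 2005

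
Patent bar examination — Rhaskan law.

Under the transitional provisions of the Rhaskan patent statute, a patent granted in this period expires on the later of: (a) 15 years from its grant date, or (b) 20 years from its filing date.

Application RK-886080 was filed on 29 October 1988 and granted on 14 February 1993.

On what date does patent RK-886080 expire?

(a) grant + 15 years → 14 February 2008.
(b) filing + 20 years → 29 October 2008.
Later of the two: 29 October 2008.

October 29, 2008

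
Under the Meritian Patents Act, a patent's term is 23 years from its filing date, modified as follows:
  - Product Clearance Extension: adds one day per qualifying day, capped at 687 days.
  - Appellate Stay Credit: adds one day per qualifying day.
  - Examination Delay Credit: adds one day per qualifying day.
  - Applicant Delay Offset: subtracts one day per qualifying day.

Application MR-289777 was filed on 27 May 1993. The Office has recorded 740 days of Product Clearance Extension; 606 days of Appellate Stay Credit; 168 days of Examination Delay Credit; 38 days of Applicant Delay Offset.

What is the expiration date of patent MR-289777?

April 19, 2020

Base term: filing date + 23 years → 27 May 2016.
Product Clearance Extension: 740 days claimed exceeds the 687-day cap, so +687 days → 14 April 2018.
Appellate Stay Credit: +606 days → 11 December 2019.
Examination Delay Credit: +168 days → 27 May 2020.
Applicant Delay Offset: −38 days → 19 April 2020.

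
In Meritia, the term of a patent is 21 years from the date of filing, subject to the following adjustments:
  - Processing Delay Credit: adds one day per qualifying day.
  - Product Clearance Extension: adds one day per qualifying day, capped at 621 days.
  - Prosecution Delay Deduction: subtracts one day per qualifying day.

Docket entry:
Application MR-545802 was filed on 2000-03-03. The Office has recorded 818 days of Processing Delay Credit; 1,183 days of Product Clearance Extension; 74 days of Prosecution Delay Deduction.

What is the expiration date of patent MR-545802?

November 27, 2024

Base term: filing date + 21 years → 3 March 2021.
Processing Delay Credit: +818 days → 30 May 2023.
Product Clearance Extension: 1183 days claimed exceeds the 621-day cap, so +621 days → 9 February 2025.
Prosecution Delay Deduction: −74 days → 27 November 2024.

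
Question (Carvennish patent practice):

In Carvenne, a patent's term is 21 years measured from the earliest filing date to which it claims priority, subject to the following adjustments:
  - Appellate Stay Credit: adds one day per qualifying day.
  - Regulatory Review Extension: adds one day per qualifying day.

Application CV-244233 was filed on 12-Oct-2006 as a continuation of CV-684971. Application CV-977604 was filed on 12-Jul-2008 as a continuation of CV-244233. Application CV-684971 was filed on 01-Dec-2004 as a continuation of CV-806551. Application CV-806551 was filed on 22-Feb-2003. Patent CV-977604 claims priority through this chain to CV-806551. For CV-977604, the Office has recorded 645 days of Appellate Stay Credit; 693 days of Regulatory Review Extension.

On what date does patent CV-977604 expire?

October 22, 2027

Earliest priority filing: 22 February 2003.
Base term: 22 February 2003 + 21 years → 22 February 2024.
Appellate Stay Credit: +645 days → 28 November 2025.
Regulatory Review Extension: +693 days → 22 October 2027.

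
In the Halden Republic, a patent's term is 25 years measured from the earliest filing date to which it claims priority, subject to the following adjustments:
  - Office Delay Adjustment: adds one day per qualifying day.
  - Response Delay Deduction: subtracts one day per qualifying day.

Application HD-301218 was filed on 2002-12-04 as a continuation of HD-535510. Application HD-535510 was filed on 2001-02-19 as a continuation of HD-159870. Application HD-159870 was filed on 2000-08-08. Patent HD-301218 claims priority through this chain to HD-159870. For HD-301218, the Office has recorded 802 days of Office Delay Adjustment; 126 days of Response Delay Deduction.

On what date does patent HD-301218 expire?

June 15, 2027

Earliest priority filing: 8 August 2000.
Base term: 8 August 2000 + 25 years → 8 August 2025.
Office Delay Adjustment: +802 days → 19 October 2027.
Response Delay Deduction: −126 days → 15 June 2027.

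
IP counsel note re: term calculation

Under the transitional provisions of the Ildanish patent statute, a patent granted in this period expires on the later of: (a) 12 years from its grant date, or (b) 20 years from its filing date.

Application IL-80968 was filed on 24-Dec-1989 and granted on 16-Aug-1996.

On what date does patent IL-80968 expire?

(a) grant + 12 years → 16 August 2008.
(b) filing + 20 years → 24 December 2009.
Later of the two: 24 December 2009.

December 24, 2009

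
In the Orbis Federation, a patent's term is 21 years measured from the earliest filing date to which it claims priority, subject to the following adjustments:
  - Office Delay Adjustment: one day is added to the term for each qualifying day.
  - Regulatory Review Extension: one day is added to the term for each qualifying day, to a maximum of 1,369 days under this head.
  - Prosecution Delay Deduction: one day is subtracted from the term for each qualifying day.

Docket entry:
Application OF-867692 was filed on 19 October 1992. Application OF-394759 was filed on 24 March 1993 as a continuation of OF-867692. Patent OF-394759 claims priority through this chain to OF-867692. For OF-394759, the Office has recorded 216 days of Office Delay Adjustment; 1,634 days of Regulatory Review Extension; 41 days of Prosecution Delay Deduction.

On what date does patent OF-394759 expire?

2018-01-10

Earliest priority filing: 19 October 1992.
Base term: 19 October 1992 + 21 years → 19 October 2013.
Office Delay Adjustment: +216 days → 23 May 2014.
Regulatory Review Extension: 1634 days claimed exceeds the 1369-day cap, so +1369 days → 20 February 2018.
Prosecution Delay Deduction: −41 days → 10 January 2018.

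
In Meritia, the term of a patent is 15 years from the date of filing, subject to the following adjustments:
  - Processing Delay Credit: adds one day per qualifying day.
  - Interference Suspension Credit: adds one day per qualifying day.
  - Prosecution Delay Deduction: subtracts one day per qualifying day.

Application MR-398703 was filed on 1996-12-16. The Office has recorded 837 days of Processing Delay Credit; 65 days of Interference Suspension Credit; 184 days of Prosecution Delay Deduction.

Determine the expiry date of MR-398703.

Base term: filing date + 15 years → 16 December 2011.
Processing Delay Credit: +837 days → 1 April 2014.
Interference Suspension Credit: +65 days → 5 June 2014.
Prosecution Delay Deduction: −184 days → 3 December 2013.

December 3, 2013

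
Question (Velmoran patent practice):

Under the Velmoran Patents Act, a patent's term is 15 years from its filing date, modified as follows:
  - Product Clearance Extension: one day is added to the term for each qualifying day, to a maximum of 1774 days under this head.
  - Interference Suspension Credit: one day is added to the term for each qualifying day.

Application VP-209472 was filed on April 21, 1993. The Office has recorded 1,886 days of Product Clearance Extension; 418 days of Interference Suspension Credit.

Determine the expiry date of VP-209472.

Base term: filing date + 15 years → 21 April 2008.
Product Clearance Extension: 1886 days claimed exceeds the 1774-day cap, so +1774 days → 28 February 2013.
Interference Suspension Credit: +418 days → 22 April 2014.

April 22, 2014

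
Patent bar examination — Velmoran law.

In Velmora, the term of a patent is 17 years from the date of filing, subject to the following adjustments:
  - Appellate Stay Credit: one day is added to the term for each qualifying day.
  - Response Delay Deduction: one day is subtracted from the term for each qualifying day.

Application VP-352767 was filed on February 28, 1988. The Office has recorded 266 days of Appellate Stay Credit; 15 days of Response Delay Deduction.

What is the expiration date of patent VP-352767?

2005-11-06

Base term: filing date + 17 years → 28 February 2005.
Appellate Stay Credit: +266 days → 21 November 2005.
Response Delay Deduction: −15 days → 6 November 2005.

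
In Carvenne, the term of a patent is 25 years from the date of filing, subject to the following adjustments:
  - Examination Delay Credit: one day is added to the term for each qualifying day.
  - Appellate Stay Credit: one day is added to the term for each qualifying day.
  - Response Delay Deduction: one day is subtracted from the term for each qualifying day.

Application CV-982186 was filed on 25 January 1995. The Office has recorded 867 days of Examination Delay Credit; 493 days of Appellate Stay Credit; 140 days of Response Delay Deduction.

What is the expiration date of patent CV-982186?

May 29, 2023

Base term: filing date + 25 years → 25 January 2020.
Examination Delay Credit: +867 days → 10 June 2022.
Appellate Stay Credit: +493 days → 16 October 2023.
Response Delay Deduction: −140 days → 29 May 2023.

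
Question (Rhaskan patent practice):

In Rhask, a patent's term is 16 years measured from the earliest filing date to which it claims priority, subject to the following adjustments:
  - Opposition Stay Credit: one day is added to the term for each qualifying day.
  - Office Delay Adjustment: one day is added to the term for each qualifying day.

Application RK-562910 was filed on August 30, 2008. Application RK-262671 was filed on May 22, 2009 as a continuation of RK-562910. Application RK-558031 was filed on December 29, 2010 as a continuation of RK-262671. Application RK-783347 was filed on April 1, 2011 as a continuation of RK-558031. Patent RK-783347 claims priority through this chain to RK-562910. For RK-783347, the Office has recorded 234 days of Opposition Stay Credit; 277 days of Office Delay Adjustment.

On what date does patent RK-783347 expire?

Earliest priority filing: 30 August 2008.
Base term: 30 August 2008 + 16 years → 30 August 2024.
Opposition Stay Credit: +234 days → 21 April 2025.
Office Delay Adjustment: +277 days → 23 January 2026.

2026-01-23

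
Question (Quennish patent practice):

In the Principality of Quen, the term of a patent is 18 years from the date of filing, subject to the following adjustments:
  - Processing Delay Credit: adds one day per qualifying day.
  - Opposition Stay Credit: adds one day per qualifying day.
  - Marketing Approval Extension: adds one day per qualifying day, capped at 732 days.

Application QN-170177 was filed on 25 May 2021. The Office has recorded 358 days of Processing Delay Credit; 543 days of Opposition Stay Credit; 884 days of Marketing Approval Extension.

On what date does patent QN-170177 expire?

2043-11-13

Base term: filing date + 18 years → 25 May 2039.
Processing Delay Credit: +358 days → 17 May 2040.
Opposition Stay Credit: +543 days → 11 November 2041.
Marketing Approval Extension: 884 days claimed exceeds the 732-day cap, so +732 days → 13 November 2043.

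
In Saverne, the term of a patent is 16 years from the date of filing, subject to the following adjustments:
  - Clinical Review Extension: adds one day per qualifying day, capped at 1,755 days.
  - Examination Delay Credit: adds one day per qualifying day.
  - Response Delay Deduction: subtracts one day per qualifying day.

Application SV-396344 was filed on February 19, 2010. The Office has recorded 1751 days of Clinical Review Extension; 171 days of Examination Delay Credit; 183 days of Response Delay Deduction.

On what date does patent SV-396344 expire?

November 24, 2030

Base term: filing date + 16 years → 19 February 2026.
Clinical Review Extension: 1751 days (within the 1755-day cap) → +1751 days → 6 December 2030.
Examination Delay Credit: +171 days → 26 May 2031.
Response Delay Deduction: −183 days → 24 November 2030.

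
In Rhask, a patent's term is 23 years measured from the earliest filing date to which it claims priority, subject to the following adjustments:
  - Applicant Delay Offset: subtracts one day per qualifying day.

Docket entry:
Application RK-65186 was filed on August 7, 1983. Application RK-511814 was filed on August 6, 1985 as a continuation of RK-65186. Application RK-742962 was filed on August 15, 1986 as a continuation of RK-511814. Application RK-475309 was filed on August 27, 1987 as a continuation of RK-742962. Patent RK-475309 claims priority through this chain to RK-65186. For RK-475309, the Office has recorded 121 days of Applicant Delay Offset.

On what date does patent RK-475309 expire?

Earliest priority filing: 7 August 1983.
Base term: 7 August 1983 + 23 years → 7 August 2006.
Applicant Delay Offset: −121 days → 8 April 2006.

2006-04-08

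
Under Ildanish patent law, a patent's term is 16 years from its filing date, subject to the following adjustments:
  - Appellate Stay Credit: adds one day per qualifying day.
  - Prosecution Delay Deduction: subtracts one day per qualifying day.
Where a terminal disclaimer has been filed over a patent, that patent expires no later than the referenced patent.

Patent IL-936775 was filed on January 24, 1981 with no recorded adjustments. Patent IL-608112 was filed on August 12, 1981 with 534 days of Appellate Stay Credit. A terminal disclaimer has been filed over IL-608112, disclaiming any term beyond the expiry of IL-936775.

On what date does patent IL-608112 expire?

Natural term of IL-608112:
  Base: filing + 16 years → 12 August 1997.
  Appellate Stay Credit: +534 days → 28 January 1999.
Expiry of referenced patent IL-936775:
  Base: filing + 16 years → 24 January 1997.
Terminal disclaimer: IL-608112 expires on the earlier of 28 January 1999 and 24 January 1997.

1997-01-24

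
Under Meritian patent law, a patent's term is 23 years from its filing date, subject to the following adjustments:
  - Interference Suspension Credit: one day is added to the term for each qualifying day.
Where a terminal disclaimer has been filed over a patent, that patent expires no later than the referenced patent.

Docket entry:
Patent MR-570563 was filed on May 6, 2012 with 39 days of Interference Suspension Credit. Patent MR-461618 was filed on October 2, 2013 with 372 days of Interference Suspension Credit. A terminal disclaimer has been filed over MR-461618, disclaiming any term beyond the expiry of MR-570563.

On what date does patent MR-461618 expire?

June 14, 2035

Natural term of MR-461618:
  Base: filing + 23 years → 2 October 2036.
  Interference Suspension Credit: +372 days → 9 October 2037.
Expiry of referenced patent MR-570563:
  Base: filing + 23 years → 6 May 2035.
  Interference Suspension Credit: +39 days → 14 June 2035.
Terminal disclaimer: MR-461618 expires on the earlier of 9 October 2037 and 14 June 2035.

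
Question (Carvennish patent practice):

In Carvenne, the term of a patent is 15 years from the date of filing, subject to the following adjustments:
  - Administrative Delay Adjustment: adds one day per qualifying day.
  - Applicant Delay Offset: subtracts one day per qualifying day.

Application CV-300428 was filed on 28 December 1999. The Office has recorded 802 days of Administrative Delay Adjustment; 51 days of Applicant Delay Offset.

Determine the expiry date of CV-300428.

2017-01-17

Base term: filing date + 15 years → 28 December 2014.
Administrative Delay Adjustment: +802 days → 9 March 2017.
Applicant Delay Offset: −51 days → 17 January 2017.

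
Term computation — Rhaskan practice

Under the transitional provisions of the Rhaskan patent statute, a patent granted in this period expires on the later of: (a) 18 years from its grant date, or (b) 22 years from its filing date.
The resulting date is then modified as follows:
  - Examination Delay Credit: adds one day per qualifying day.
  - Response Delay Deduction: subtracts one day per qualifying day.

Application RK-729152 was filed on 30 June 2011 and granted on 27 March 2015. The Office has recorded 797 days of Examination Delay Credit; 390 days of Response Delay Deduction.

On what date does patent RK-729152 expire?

(a) grant + 18 years → 27 March 2033.
(b) filing + 22 years → 30 June 2033.
Later of the two: 30 June 2033.
Examination Delay Credit: +797 days → 5 September 2035.
Response Delay Deduction: −390 days → 11 August 2034.

August 11, 2034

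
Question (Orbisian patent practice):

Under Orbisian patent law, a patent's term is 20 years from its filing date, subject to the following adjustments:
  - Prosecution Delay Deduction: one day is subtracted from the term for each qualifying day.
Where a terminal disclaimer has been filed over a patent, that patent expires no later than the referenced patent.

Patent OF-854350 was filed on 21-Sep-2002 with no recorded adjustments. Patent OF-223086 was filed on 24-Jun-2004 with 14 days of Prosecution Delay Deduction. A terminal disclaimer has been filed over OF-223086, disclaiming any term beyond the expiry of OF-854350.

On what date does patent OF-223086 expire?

2022-09-21

Natural term of OF-223086:
  Base: filing + 20 years → 24 June 2024.
  Prosecution Delay Deduction: −14 days → 10 June 2024.
Expiry of referenced patent OF-854350:
  Base: filing + 20 years → 21 September 2022.
Terminal disclaimer: OF-223086 expires on the earlier of 10 June 2024 and 21 September 2022.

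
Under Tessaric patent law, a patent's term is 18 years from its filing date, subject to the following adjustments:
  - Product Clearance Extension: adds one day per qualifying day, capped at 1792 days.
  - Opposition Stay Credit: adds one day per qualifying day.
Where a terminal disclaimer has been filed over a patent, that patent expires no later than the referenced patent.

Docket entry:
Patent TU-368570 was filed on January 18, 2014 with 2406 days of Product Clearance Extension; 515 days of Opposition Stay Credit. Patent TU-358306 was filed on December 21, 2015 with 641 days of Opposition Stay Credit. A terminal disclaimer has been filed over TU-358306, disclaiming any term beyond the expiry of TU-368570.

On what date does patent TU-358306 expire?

Natural term of TU-358306:
  Base: filing + 18 years → 21 December 2033.
  Opposition Stay Credit: +641 days → 23 September 2035.
Expiry of referenced patent TU-368570:
  Base: filing + 18 years → 18 January 2032.
  Product Clearance Extension: 2406 days claimed exceeds the 1792-day cap, so +1792 days → 14 December 2036.
  Opposition Stay Credit: +515 days → 13 May 2038.
Terminal disclaimer: TU-358306 expires on the earlier of 23 September 2035 and 13 May 2038.

2035-09-23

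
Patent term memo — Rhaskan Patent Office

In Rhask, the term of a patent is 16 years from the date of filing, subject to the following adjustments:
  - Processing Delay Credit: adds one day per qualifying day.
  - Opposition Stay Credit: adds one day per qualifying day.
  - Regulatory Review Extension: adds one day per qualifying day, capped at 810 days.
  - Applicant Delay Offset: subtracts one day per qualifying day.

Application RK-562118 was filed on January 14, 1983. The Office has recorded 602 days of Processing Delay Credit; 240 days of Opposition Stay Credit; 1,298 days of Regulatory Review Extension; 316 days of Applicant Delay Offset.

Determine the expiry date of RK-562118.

Base term: filing date + 16 years → 14 January 1999.
Processing Delay Credit: +602 days → 7 September 2000.
Opposition Stay Credit: +240 days → 5 May 2001.
Regulatory Review Extension: 1298 days claimed exceeds the 810-day cap, so +810 days → 24 July 2003.
Applicant Delay Offset: −316 days → 11 September 2002.

September 11, 2002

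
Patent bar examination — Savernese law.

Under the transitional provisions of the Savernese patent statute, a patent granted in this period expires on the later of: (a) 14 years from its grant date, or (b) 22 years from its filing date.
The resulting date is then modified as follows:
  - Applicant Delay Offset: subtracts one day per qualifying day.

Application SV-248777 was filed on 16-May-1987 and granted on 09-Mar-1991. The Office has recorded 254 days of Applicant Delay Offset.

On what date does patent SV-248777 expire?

2008-09-04

(a) grant + 14 years → 9 March 2005.
(b) filing + 22 years → 16 May 2009.
Later of the two: 16 May 2009.
Applicant Delay Offset: −254 days → 4 September 2008.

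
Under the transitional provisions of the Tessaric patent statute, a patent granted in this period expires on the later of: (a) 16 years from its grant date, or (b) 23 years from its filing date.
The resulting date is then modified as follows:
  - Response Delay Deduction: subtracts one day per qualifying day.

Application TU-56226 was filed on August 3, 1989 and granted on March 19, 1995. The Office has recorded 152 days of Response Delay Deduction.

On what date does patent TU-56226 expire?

2012-03-04

(a) grant + 16 years → 19 March 2011.
(b) filing + 23 years → 3 August 2012.
Later of the two: 3 August 2012.
Response Delay Deduction: −152 days → 4 March 2012.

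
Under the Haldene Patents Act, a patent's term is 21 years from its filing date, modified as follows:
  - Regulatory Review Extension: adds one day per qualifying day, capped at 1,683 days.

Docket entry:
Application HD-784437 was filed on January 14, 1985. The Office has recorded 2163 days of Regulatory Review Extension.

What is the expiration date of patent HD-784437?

Base term: filing date + 21 years → 14 January 2006.
Regulatory Review Extension: 2163 days claimed exceeds the 1683-day cap, so +1683 days → 24 August 2010.

2010-08-24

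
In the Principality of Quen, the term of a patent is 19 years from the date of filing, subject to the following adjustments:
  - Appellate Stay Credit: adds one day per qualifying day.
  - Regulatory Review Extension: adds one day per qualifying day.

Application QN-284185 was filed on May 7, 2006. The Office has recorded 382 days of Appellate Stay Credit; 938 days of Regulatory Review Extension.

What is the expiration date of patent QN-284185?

2028-12-17

Base term: filing date + 19 years → 7 May 2025.
Appellate Stay Credit: +382 days → 24 May 2026.
Regulatory Review Extension: +938 days → 17 December 2028.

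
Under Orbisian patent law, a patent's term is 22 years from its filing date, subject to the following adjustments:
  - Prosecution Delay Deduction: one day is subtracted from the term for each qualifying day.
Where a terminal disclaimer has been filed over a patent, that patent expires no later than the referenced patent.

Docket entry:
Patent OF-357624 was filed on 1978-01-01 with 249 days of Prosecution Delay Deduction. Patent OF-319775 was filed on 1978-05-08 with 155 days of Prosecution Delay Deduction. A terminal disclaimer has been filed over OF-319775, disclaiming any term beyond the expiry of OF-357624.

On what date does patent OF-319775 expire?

April 27, 1999

Natural term of OF-319775:
  Base: filing + 22 years → 8 May 2000.
  Prosecution Delay Deduction: −155 days → 5 December 1999.
Expiry of referenced patent OF-357624:
  Base: filing + 22 years → 1 January 2000.
  Prosecution Delay Deduction: −249 days → 27 April 1999.
Terminal disclaimer: OF-319775 expires on the earlier of 5 December 1999 and 27 April 1999.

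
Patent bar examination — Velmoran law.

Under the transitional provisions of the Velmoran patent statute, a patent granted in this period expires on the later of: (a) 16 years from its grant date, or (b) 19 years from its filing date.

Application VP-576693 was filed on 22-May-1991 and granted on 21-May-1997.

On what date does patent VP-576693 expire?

(a) grant + 16 years → 21 May 2013.
(b) filing + 19 years → 22 May 2010.
Later of the two: 21 May 2013.

May 21, 2013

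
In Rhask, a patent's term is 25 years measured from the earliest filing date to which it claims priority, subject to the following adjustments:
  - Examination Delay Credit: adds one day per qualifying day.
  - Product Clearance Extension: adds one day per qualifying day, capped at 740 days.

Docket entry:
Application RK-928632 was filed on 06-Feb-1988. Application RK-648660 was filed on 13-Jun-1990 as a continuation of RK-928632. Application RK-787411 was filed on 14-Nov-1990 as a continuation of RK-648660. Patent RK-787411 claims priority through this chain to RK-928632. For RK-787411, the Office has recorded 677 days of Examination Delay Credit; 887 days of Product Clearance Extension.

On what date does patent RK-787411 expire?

December 24, 2016

Earliest priority filing: 6 February 1988.
Base term: 6 February 1988 + 25 years → 6 February 2013.
Examination Delay Credit: +677 days → 15 December 2014.
Product Clearance Extension: 887 days claimed exceeds the 740-day cap, so +740 days → 24 December 2016.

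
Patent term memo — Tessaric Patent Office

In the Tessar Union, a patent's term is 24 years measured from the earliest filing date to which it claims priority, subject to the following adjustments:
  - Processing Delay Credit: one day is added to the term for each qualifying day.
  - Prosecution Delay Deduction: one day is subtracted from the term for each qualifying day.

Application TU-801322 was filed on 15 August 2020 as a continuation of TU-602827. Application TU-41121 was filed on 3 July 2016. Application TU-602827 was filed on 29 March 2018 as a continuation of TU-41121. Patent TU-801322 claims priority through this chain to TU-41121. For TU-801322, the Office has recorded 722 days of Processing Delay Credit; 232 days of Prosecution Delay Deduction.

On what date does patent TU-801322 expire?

Earliest priority filing: 3 July 2016.
Base term: 3 July 2016 + 24 years → 3 July 2040.
Processing Delay Credit: +722 days → 25 June 2042.
Prosecution Delay Deduction: −232 days → 5 November 2041.

2041-11-05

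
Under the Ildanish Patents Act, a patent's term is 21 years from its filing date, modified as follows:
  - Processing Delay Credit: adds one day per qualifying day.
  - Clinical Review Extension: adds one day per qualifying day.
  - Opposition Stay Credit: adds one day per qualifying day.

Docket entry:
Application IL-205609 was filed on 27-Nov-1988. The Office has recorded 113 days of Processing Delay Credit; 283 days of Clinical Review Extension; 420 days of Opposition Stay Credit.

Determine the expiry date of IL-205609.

February 21, 2012

Base term: filing date + 21 years → 27 November 2009.
Processing Delay Credit: +113 days → 20 March 2010.
Clinical Review Extension: +283 days → 28 December 2010.
Opposition Stay Credit: +420 days → 21 February 2012.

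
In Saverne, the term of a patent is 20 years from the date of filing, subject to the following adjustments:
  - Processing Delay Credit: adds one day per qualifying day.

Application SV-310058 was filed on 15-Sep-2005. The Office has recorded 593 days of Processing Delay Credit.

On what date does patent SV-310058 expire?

2027-05-01

Base term: filing date + 20 years → 15 September 2025.
Processing Delay Credit: +593 days → 1 May 2027.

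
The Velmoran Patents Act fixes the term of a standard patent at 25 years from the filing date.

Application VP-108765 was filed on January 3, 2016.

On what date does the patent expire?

Filing date + 25 years → 3 January 2041.

January 3, 2041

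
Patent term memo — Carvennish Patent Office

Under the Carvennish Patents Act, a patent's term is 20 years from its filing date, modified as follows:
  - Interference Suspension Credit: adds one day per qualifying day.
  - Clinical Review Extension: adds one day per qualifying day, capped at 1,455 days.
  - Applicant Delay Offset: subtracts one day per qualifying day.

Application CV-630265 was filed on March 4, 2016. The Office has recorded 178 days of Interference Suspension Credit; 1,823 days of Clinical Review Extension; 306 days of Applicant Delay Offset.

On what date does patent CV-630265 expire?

Base term: filing date + 20 years → 4 March 2036.
Interference Suspension Credit: +178 days → 29 August 2036.
Clinical Review Extension: 1823 days claimed exceeds the 1455-day cap, so +1455 days → 23 August 2040.
Applicant Delay Offset: −306 days → 22 October 2039.

2039-10-22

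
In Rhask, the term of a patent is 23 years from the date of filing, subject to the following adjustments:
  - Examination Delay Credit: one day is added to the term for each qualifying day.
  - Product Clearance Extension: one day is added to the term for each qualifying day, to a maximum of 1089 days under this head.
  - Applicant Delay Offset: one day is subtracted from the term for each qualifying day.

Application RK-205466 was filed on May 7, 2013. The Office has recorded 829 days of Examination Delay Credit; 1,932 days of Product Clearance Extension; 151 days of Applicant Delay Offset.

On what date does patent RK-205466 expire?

Base term: filing date + 23 years → 7 May 2036.
Examination Delay Credit: +829 days → 14 August 2038.
Product Clearance Extension: 1932 days claimed exceeds the 1089-day cap, so +1089 days → 7 August 2041.
Applicant Delay Offset: −151 days → 9 March 2041.

March 9, 2041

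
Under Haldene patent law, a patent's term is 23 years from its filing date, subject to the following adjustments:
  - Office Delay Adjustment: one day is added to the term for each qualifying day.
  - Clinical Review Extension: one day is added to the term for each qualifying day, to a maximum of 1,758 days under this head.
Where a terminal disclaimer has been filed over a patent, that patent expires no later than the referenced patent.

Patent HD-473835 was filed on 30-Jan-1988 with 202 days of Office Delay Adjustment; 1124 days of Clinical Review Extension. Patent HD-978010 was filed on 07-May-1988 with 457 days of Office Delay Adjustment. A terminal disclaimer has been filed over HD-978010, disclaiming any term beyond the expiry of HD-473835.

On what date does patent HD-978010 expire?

August 6, 2012

Natural term of HD-978010:
  Base: filing + 23 years → 7 May 2011.
  Office Delay Adjustment: +457 days → 6 August 2012.
Expiry of referenced patent HD-473835:
  Base: filing + 23 years → 30 January 2011.
  Office Delay Adjustment: +202 days → 20 August 2011.
  Clinical Review Extension: 1124 days (within the 1758-day cap) → +1124 days → 17 September 2014.
Terminal disclaimer: HD-978010 expires on the earlier of 6 August 2012 and 17 September 2014.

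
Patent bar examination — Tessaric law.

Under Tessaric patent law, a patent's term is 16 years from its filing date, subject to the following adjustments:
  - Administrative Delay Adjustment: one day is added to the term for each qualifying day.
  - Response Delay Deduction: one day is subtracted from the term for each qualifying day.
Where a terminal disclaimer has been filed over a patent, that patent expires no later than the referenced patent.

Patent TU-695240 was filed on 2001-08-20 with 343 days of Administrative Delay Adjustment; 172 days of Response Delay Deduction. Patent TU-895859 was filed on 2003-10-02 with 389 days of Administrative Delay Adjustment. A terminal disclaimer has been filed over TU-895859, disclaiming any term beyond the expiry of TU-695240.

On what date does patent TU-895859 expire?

2018-02-07

Natural term of TU-895859:
  Base: filing + 16 years → 2 October 2019.
  Administrative Delay Adjustment: +389 days → 25 October 2020.
Expiry of referenced patent TU-695240:
  Base: filing + 16 years → 20 August 2017.
  Administrative Delay Adjustment: +343 days → 29 July 2018.
  Response Delay Deduction: −172 days → 7 February 2018.
Terminal disclaimer: TU-895859 expires on the earlier of 25 October 2020 and 7 February 2018.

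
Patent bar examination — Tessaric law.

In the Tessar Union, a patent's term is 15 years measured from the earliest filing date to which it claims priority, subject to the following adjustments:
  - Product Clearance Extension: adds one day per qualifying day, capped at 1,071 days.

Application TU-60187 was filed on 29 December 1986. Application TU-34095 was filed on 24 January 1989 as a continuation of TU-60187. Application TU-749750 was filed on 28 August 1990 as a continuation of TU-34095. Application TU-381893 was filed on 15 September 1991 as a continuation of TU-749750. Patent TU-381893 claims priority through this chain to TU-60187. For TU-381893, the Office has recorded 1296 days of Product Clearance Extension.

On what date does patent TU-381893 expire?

Earliest priority filing: 29 December 1986.
Base term: 29 December 1986 + 15 years → 29 December 2001.
Product Clearance Extension: 1296 days claimed exceeds the 1071-day cap, so +1071 days → 4 December 2004.

December 4, 2004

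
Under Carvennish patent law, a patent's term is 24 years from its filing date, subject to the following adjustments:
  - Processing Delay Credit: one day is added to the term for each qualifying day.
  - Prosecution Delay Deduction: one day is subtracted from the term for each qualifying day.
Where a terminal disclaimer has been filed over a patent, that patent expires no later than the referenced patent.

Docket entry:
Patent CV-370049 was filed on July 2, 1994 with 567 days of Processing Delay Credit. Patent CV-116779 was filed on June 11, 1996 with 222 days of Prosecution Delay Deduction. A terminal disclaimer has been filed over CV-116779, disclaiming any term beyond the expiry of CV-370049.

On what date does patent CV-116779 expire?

November 2, 2019

Natural term of CV-116779:
  Base: filing + 24 years → 11 June 2020.
  Prosecution Delay Deduction: −222 days → 2 November 2019.
Expiry of referenced patent CV-370049:
  Base: filing + 24 years → 2 July 2018.
  Processing Delay Credit: +567 days → 20 January 2020.
Terminal disclaimer: CV-116779 expires on the earlier of 2 November 2019 and 20 January 2020.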